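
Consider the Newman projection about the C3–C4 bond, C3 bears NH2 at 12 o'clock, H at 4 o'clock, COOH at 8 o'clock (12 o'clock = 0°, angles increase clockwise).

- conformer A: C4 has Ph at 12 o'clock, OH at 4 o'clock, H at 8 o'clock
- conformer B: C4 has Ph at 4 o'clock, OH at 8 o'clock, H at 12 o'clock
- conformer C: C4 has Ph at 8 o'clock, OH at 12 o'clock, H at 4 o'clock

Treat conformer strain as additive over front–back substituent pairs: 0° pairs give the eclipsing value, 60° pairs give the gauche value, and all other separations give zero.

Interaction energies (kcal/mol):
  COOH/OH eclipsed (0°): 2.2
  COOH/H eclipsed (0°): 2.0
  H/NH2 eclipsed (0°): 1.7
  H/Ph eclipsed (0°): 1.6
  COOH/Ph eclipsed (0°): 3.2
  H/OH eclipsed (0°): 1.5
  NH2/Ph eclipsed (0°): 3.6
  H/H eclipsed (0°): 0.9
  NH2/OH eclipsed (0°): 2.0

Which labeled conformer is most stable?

B

A (eclipsed): NH2–Ph eclipsed, H–OH eclipsed, COOH–H eclipsed; 3.6 + 1.5 + 2.0 = 7.1 kcal/mol.
B (eclipsed): NH2–H eclipsed, H–Ph eclipsed, COOH–OH eclipsed; 1.7 + 1.6 + 2.2 = 5.5 kcal/mol.
C (eclipsed): NH2–OH eclipsed, H–H eclipsed, COOH–Ph eclipsed; 2.0 + 0.9 + 3.2 = 6.1 kcal/mol.
B has the lowest total (5.5 kcal/mol).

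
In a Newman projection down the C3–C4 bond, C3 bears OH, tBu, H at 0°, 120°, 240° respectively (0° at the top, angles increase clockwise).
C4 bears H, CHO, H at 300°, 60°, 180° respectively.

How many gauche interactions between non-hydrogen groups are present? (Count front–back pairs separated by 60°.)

2

Non-H gauche pairs: OH(0°)/CHO(60°); tBu(120°)/CHO(60°) — 2 interactions.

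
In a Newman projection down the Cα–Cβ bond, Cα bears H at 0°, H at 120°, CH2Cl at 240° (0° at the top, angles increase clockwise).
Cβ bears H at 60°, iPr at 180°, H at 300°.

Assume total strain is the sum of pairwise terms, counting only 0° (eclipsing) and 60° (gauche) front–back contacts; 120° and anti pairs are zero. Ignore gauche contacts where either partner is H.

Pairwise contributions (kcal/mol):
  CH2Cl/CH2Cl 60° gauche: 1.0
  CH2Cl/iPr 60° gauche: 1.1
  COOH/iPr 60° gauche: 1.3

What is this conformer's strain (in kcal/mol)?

This conformer (staggered): CH2Cl(240°)/iPr(180°) gauche 1.1 → 1.1 kcal/mol.

1.1 kcal/mol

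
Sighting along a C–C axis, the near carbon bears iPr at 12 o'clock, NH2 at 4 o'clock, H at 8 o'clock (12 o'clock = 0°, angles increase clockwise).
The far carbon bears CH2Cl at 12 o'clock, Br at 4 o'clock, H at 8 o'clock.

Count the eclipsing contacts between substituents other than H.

2

Non-H eclipsing pairs: iPr(0°)/CH2Cl(0°); NH2(120°)/Br(120°) — 2 interactions.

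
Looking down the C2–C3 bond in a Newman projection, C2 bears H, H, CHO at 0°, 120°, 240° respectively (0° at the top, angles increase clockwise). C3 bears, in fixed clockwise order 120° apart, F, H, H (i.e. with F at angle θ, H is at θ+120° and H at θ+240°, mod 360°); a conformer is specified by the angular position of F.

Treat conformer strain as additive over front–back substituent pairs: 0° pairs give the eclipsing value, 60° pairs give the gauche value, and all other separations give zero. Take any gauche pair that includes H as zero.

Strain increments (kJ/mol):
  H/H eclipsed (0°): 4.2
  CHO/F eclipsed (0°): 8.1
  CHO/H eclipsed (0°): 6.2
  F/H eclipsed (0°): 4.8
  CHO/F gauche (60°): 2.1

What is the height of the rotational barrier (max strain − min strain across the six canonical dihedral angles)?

16.5 kJ/mol

F at 0° (eclipsed): H(0°)/F(0°) eclipsed 4.8; H(120°)/H(120°) eclipsed 4.2; CHO(240°)/H(240°) eclipsed 6.2 → 15.2 kJ/mol.
F at 60° (staggered): no non-H gauche contacts → 0.0 kJ/mol.
F at 120° (eclipsed): H(0°)/H(0°) eclipsed 4.2; H(120°)/F(120°) eclipsed 4.8; CHO(240°)/H(240°) eclipsed 6.2 → 15.2 kJ/mol.
F at 180° (staggered): CHO(240°)/F(180°) gauche 2.1 → 2.1 kJ/mol.
F at 240° (eclipsed): H(0°)/H(0°) eclipsed 4.2; H(120°)/H(120°) eclipsed 4.2; CHO(240°)/F(240°) eclipsed 8.1 → 16.5 kJ/mol.
F at 300° (staggered): CHO(240°)/F(300°) gauche 2.1 → 2.1 kJ/mol.
Max at 240° (16.5 kJ/mol), min at 60° (0.0 kJ/mol); barrier = 16.5 kJ/mol.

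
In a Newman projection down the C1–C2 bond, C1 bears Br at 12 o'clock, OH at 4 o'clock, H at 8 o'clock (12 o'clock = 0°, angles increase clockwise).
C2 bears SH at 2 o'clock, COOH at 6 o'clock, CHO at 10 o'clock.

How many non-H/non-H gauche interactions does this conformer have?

4

Non-H gauche pairs: Br(0°)/SH(60°); Br(0°)/CHO(300°); OH(120°)/SH(60°); OH(120°)/COOH(180°) — 4 interactions.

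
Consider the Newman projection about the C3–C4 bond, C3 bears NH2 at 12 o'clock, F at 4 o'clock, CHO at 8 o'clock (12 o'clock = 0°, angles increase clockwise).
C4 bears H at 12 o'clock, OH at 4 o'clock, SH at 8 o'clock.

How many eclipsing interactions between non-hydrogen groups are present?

Non-H eclipsing pairs: F(120°)/OH(120°); CHO(240°)/SH(240°) — 2 interactions.

2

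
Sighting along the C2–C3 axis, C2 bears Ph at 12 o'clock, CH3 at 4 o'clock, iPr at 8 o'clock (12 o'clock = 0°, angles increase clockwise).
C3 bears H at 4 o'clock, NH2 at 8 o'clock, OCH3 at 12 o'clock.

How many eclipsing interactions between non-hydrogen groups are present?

2

Non-H eclipsing pairs: Ph(0°)/OCH3(0°); iPr(240°)/NH2(240°) — 2 interactions.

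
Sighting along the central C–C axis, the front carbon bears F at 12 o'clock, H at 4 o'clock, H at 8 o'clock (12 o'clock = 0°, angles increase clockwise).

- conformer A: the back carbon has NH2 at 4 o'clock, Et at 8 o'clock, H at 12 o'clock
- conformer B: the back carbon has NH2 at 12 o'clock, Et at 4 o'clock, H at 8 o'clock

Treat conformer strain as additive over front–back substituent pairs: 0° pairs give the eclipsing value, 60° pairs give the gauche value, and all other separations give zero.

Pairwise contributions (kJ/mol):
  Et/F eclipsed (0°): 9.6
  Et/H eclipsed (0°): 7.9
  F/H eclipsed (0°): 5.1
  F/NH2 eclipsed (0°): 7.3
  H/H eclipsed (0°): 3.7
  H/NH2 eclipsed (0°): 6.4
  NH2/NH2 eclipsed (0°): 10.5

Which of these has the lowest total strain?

A (eclipsed): F–H eclipsed, H–NH2 eclipsed, H–Et eclipsed; 5.1 + 6.4 + 7.9 = 19.4 kJ/mol.
B (eclipsed): F–NH2 eclipsed, H–Et eclipsed, H–H eclipsed; 7.3 + 7.9 + 3.7 = 18.9 kJ/mol.
B has the lowest total (18.9 kJ/mol).

B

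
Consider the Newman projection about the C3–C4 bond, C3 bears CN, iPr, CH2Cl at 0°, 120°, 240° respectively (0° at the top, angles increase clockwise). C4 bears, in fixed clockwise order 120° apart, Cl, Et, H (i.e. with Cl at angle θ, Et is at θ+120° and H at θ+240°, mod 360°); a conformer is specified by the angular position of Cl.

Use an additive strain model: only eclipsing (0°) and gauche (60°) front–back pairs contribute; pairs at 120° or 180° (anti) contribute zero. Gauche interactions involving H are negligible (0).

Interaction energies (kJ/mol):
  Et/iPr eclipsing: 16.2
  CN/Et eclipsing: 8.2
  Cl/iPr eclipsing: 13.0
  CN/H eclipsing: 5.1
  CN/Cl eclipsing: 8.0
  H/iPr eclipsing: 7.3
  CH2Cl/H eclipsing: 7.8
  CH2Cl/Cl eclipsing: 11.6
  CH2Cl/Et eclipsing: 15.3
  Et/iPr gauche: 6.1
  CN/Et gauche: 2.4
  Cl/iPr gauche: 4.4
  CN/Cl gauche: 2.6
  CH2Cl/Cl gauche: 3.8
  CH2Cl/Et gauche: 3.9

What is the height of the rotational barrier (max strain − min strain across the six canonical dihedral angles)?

18.9 kJ/mol

Cl at 0° (eclipsed): CN(0°)/Cl(0°) eclipsed 8.0; iPr(120°)/Et(120°) eclipsed 16.2; CH2Cl(240°)/H(240°) eclipsed 7.8 → 32.0 kJ/mol.
Cl at 60° (staggered): CN(0°)/Cl(60°) gauche 2.6; iPr(120°)/Cl(60°) gauche 4.4; iPr(120°)/Et(180°) gauche 6.1; CH2Cl(240°)/Et(180°) gauche 3.9 → 17.0 kJ/mol.
Cl at 120° (eclipsed): CN(0°)/H(0°) eclipsed 5.1; iPr(120°)/Cl(120°) eclipsed 13.0; CH2Cl(240°)/Et(240°) eclipsed 15.3 → 33.4 kJ/mol.
Cl at 180° (staggered): CN(0°)/Et(300°) gauche 2.4; iPr(120°)/Cl(180°) gauche 4.4; CH2Cl(240°)/Cl(180°) gauche 3.8; CH2Cl(240°)/Et(300°) gauche 3.9 → 14.5 kJ/mol.
Cl at 240° (eclipsed): CN(0°)/Et(0°) eclipsed 8.2; iPr(120°)/H(120°) eclipsed 7.3; CH2Cl(240°)/Cl(240°) eclipsed 11.6 → 27.1 kJ/mol.
Cl at 300° (staggered): CN(0°)/Cl(300°) gauche 2.6; CN(0°)/Et(60°) gauche 2.4; iPr(120°)/Et(60°) gauche 6.1; CH2Cl(240°)/Cl(300°) gauche 3.8 → 14.9 kJ/mol.
Max at 120° (33.4 kJ/mol), min at 180° (14.5 kJ/mol); barrier = 18.9 kJ/mol.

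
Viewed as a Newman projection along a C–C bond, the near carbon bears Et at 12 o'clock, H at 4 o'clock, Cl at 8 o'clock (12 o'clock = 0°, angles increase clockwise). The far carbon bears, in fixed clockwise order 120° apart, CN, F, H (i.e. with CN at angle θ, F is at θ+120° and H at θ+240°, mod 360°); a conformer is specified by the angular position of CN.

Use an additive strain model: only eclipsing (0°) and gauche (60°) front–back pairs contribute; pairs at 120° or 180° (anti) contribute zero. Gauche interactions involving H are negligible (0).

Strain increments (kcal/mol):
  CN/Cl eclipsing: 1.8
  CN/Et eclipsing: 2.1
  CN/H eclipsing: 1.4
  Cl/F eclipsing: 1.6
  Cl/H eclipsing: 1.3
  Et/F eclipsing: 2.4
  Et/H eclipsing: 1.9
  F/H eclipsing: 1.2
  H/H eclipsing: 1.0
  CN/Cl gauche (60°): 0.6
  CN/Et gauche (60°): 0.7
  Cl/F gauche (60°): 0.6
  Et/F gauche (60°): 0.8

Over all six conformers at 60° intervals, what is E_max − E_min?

CN at 0° is eclipsed. Et at 0° is eclipsed with CN at 0° (2.1); H at 120° is eclipsed with F at 120° (1.2); Cl at 240° is eclipsed with H at 240° (1.3). Total 4.6 kcal/mol.
CN at 60° is staggered. Et at 0° is gauche with CN at 60° (0.7); Cl at 240° is gauche with F at 180° (0.6). Total 1.3 kcal/mol.
CN at 120° is eclipsed. Et at 0° is eclipsed with H at 0° (1.9); H at 120° is eclipsed with CN at 120° (1.4); Cl at 240° is eclipsed with F at 240° (1.6). Total 4.9 kcal/mol.
CN at 180° is staggered. Et at 0° is gauche with F at 300° (0.8); Cl at 240° is gauche with CN at 180° (0.6); Cl at 240° is gauche with F at 300° (0.6). Total 2.0 kcal/mol.
CN at 240° is eclipsed. Et at 0° is eclipsed with F at 0° (2.4); H at 120° is eclipsed with H at 120° (1.0); Cl at 240° is eclipsed with CN at 240° (1.8). Total 5.2 kcal/mol.
CN at 300° is staggered. Et at 0° is gauche with CN at 300° (0.7); Et at 0° is gauche with F at 60° (0.8); Cl at 240° is gauche with CN at 300° (0.6). Total 2.1 kcal/mol.
Max at 240° (5.2 kcal/mol), min at 60° (1.3 kcal/mol); barrier = 3.9 kcal/mol.

3.9 kcal/mol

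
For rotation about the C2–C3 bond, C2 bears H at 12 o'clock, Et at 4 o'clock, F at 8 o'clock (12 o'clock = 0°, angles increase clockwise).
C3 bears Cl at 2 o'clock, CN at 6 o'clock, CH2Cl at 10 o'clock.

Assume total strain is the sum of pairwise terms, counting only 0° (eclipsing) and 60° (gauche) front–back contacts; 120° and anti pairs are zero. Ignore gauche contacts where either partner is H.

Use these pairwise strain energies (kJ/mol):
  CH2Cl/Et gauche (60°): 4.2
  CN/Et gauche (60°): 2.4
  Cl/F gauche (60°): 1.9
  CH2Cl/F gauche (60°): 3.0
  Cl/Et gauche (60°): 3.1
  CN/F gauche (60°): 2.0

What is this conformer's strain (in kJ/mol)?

This conformer is staggered. Et at 120° is gauche with Cl at 60° (3.1); Et at 120° is gauche with CN at 180° (2.4); F at 240° is gauche with CN at 180° (2.0); F at 240° is gauche with CH2Cl at 300° (3.0). Total 10.5 kJ/mol.

10.5 kJ/mol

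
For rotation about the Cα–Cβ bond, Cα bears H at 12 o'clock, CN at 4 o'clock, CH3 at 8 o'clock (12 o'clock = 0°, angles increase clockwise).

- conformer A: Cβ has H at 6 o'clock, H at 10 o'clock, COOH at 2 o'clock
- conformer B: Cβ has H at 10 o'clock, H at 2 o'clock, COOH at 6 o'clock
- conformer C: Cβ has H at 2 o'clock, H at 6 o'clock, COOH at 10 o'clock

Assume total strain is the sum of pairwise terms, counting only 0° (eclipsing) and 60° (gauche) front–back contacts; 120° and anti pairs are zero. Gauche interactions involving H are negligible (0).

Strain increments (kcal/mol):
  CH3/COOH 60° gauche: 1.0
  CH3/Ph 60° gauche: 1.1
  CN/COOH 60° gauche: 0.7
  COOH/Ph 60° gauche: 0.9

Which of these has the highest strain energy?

B

A (staggered): CN(120°)/COOH(60°) gauche 0.7 → 0.7 kcal/mol.
B (staggered): CN(120°)/COOH(180°) gauche 0.7; CH3(240°)/COOH(180°) gauche 1.0 → 1.7 kcal/mol.
C (staggered): CH3(240°)/COOH(300°) gauche 1.0 → 1.0 kcal/mol.
B has the highest total (1.7 kcal/mol).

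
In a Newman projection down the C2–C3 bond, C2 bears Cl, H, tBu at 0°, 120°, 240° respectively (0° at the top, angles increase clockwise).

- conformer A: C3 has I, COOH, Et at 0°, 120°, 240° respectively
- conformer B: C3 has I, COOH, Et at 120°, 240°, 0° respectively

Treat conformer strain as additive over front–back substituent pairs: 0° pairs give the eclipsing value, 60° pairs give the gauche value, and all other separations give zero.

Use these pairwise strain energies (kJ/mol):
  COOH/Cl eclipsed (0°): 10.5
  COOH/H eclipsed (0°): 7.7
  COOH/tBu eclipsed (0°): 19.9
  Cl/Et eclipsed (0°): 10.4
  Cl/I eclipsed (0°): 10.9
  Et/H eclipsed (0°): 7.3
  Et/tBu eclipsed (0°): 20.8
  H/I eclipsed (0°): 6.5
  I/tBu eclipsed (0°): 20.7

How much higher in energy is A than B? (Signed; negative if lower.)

A (eclipsed): Cl(0°)/I(0°) eclipsed 10.9; H(120°)/COOH(120°) eclipsed 7.7; tBu(240°)/Et(240°) eclipsed 20.8 → 39.4 kJ/mol.
B (eclipsed): Cl(0°)/Et(0°) eclipsed 10.4; H(120°)/I(120°) eclipsed 6.5; tBu(240°)/COOH(240°) eclipsed 19.9 → 36.8 kJ/mol.
E(A) − E(B) = 39.4 − 36.8 = +2.6 kJ/mol.

+2.6 kJ/mol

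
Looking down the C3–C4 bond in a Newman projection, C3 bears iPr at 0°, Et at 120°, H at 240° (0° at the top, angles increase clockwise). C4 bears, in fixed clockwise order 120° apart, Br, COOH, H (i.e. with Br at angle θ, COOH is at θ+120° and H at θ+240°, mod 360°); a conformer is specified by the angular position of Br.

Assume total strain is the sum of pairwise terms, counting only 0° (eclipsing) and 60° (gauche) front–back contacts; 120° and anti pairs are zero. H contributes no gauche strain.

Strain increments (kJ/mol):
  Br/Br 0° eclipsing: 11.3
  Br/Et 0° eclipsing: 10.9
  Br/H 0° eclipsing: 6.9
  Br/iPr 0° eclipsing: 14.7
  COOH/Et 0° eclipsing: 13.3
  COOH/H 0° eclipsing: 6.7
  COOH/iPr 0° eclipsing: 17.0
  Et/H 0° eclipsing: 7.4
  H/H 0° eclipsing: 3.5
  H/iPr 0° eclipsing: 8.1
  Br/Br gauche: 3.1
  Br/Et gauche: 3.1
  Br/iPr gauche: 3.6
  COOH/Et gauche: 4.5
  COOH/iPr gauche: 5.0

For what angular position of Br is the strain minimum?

180°

Br at 0° (eclipsed): iPr(0°)/Br(0°) eclipsed 14.7; Et(120°)/COOH(120°) eclipsed 13.3; H(240°)/H(240°) eclipsed 3.5 → 31.5 kJ/mol.
Br at 60° (staggered): iPr(0°)/Br(60°) gauche 3.6; Et(120°)/Br(60°) gauche 3.1; Et(120°)/COOH(180°) gauche 4.5 → 11.2 kJ/mol.
Br at 120° (eclipsed): iPr(0°)/H(0°) eclipsed 8.1; Et(120°)/Br(120°) eclipsed 10.9; H(240°)/COOH(240°) eclipsed 6.7 → 25.7 kJ/mol.
Br at 180° (staggered): iPr(0°)/COOH(300°) gauche 5.0; Et(120°)/Br(180°) gauche 3.1 → 8.1 kJ/mol.
Br at 240° (eclipsed): iPr(0°)/COOH(0°) eclipsed 17.0; Et(120°)/H(120°) eclipsed 7.4; H(240°)/Br(240°) eclipsed 6.9 → 31.3 kJ/mol.
Br at 300° (staggered): iPr(0°)/Br(300°) gauche 3.6; iPr(0°)/COOH(60°) gauche 5.0; Et(120°)/COOH(60°) gauche 4.5 → 13.1 kJ/mol.
The minimum (8.1 kJ/mol) occurs with Br at 180°.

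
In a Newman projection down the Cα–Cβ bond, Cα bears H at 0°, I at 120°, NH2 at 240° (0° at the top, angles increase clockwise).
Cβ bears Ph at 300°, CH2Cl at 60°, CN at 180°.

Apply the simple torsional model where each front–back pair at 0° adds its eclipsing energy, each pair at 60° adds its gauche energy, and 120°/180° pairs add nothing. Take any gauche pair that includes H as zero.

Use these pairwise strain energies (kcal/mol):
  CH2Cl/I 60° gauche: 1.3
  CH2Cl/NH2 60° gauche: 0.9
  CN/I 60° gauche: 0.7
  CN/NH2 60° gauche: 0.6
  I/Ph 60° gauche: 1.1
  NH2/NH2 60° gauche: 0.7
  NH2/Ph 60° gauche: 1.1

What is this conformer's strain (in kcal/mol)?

This conformer (staggered): I(120°)/CH2Cl(60°) gauche 1.3; I(120°)/CN(180°) gauche 0.7; NH2(240°)/Ph(300°) gauche 1.1; NH2(240°)/CN(180°) gauche 0.6 → 3.7 kcal/mol.

3.7 kcal/mol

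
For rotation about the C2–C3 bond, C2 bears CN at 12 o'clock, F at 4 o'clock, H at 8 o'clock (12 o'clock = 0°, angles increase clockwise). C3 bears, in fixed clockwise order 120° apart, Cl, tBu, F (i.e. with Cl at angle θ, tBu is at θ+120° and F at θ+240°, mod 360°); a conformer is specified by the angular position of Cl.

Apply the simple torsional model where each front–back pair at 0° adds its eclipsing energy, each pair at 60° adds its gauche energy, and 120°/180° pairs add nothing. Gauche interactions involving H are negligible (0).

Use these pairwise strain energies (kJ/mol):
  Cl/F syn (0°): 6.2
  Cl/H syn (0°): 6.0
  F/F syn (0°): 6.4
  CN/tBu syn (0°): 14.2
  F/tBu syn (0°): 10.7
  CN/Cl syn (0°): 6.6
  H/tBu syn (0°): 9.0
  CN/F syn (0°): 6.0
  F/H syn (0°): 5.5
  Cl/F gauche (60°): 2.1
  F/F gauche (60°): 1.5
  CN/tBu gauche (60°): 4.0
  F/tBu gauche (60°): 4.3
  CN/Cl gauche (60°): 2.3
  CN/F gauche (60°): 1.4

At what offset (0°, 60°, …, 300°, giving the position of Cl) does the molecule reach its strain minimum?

180°

Cl at 0° (eclipsed): CN–Cl eclipsed, F–tBu eclipsed, H–F eclipsed; 6.6 + 10.7 + 5.5 = 22.8 kJ/mol.
Cl at 60° (staggered): CN–Cl gauche, CN–F gauche, F–Cl gauche, F–tBu gauche; 2.3 + 1.4 + 2.1 + 4.3 = 10.1 kJ/mol.
Cl at 120° (eclipsed): CN–F eclipsed, F–Cl eclipsed, H–tBu eclipsed; 6.0 + 6.2 + 9.0 = 21.2 kJ/mol.
Cl at 180° (staggered): CN–tBu gauche, CN–F gauche, F–Cl gauche, F–F gauche; 4.0 + 1.4 + 2.1 + 1.5 = 9.0 kJ/mol.
Cl at 240° (eclipsed): CN–tBu eclipsed, F–F eclipsed, H–Cl eclipsed; 14.2 + 6.4 + 6.0 = 26.6 kJ/mol.
Cl at 300° (staggered): CN–Cl gauche, CN–tBu gauche, F–tBu gauche, F–F gauche; 2.3 + 4.0 + 4.3 + 1.5 = 12.1 kJ/mol.
The minimum (9.0 kJ/mol) occurs with Cl at 180°.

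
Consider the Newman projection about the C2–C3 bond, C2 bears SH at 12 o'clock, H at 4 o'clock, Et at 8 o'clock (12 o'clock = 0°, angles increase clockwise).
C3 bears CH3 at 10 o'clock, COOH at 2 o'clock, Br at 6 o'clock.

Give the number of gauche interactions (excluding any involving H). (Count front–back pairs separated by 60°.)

Non-H gauche pairs: SH(0°)/CH3(300°); SH(0°)/COOH(60°); Et(240°)/CH3(300°); Et(240°)/Br(180°) — 4 interactions.

4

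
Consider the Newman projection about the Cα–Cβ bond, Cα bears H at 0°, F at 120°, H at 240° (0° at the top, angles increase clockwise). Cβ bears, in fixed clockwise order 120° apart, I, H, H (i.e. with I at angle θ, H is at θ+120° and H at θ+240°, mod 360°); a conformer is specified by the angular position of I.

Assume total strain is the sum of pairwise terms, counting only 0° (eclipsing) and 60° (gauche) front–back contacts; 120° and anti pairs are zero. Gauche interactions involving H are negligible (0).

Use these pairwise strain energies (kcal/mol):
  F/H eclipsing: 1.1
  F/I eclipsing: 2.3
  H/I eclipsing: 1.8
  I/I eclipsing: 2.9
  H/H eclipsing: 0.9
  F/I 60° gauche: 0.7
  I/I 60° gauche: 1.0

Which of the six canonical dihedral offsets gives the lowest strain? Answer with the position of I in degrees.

300°

I at 0° (eclipsed): H–I eclipsed, F–H eclipsed, H–H eclipsed; 1.8 + 1.1 + 0.9 = 3.8 kcal/mol.
I at 60° (staggered): F–I gauche; 0.7 = 0.7 kcal/mol.
I at 120° (eclipsed): H–H eclipsed, F–I eclipsed, H–H eclipsed; 0.9 + 2.3 + 0.9 = 4.1 kcal/mol.
I at 180° (staggered): F–I gauche; 0.7 = 0.7 kcal/mol.
I at 240° (eclipsed): H–H eclipsed, F–H eclipsed, H–I eclipsed; 0.9 + 1.1 + 1.8 = 3.8 kcal/mol.
I at 300° (staggered): no non-H gauche contacts → 0.0 kcal/mol.
The minimum (0.0 kcal/mol) occurs with I at 300°.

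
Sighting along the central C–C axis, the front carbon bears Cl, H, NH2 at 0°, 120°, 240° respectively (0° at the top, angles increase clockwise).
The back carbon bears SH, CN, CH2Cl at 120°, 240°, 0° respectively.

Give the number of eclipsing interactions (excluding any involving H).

Non-H eclipsing pairs: Cl(0°)/CH2Cl(0°); NH2(240°)/CN(240°) — 2 interactions.

2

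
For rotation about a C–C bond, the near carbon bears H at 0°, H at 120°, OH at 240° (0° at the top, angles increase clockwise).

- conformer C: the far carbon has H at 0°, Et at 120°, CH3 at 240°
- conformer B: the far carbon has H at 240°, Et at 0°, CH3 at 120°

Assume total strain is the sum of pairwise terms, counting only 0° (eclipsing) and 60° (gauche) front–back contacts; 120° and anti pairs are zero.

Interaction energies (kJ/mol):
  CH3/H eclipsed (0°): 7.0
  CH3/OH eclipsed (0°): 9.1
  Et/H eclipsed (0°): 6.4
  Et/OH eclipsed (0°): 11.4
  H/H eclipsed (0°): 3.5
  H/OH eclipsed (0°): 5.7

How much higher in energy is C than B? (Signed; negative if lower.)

C (eclipsed): H(0°)/H(0°) eclipsed 3.5; H(120°)/Et(120°) eclipsed 6.4; OH(240°)/CH3(240°) eclipsed 9.1 → 19.0 kJ/mol.
B (eclipsed): H(0°)/Et(0°) eclipsed 6.4; H(120°)/CH3(120°) eclipsed 7.0; OH(240°)/H(240°) eclipsed 5.7 → 19.1 kJ/mol.
E(C) − E(B) = 19.0 − 19.1 = -0.1 kJ/mol.

-0.1 kJ/mol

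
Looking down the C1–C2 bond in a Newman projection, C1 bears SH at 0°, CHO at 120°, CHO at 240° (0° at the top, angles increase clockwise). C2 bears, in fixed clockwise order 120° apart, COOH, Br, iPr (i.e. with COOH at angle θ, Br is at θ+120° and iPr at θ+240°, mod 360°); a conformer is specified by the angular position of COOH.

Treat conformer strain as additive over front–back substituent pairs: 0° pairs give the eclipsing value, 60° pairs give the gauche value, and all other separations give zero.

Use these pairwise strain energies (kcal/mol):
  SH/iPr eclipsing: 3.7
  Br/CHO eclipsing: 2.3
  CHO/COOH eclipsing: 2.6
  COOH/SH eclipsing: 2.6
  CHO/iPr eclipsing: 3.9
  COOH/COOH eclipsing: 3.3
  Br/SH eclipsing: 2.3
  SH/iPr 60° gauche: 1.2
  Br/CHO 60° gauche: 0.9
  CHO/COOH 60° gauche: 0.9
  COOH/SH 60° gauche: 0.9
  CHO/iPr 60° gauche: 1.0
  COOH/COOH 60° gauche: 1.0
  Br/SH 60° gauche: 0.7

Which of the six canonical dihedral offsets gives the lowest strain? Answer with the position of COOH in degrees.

COOH at 0° is eclipsed. SH at 0° is eclipsed with COOH at 0° (2.6); CHO at 120° is eclipsed with Br at 120° (2.3); CHO at 240° is eclipsed with iPr at 240° (3.9). Total 8.8 kcal/mol.
COOH at 60° is staggered. SH at 0° is gauche with COOH at 60° (0.9); SH at 0° is gauche with iPr at 300° (1.2); CHO at 120° is gauche with COOH at 60° (0.9); CHO at 120° is gauche with Br at 180° (0.9); CHO at 240° is gauche with Br at 180° (0.9); CHO at 240° is gauche with iPr at 300° (1.0). Total 5.8 kcal/mol.
COOH at 120° is eclipsed. SH at 0° is eclipsed with iPr at 0° (3.7); CHO at 120° is eclipsed with COOH at 120° (2.6); CHO at 240° is eclipsed with Br at 240° (2.3). Total 8.6 kcal/mol.
COOH at 180° is staggered. SH at 0° is gauche with Br at 300° (0.7); SH at 0° is gauche with iPr at 60° (1.2); CHO at 120° is gauche with COOH at 180° (0.9); CHO at 120° is gauche with iPr at 60° (1.0); CHO at 240° is gauche with COOH at 180° (0.9); CHO at 240° is gauche with Br at 300° (0.9). Total 5.6 kcal/mol.
COOH at 240° is eclipsed. SH at 0° is eclipsed with Br at 0° (2.3); CHO at 120° is eclipsed with iPr at 120° (3.9); CHO at 240° is eclipsed with COOH at 240° (2.6). Total 8.8 kcal/mol.
COOH at 300° is staggered. SH at 0° is gauche with COOH at 300° (0.9); SH at 0° is gauche with Br at 60° (0.7); CHO at 120° is gauche with Br at 60° (0.9); CHO at 120° is gauche with iPr at 180° (1.0); CHO at 240° is gauche with COOH at 300° (0.9); CHO at 240° is gauche with iPr at 180° (1.0). Total 5.4 kcal/mol.
The minimum (5.4 kcal/mol) occurs with COOH at 300°.

300°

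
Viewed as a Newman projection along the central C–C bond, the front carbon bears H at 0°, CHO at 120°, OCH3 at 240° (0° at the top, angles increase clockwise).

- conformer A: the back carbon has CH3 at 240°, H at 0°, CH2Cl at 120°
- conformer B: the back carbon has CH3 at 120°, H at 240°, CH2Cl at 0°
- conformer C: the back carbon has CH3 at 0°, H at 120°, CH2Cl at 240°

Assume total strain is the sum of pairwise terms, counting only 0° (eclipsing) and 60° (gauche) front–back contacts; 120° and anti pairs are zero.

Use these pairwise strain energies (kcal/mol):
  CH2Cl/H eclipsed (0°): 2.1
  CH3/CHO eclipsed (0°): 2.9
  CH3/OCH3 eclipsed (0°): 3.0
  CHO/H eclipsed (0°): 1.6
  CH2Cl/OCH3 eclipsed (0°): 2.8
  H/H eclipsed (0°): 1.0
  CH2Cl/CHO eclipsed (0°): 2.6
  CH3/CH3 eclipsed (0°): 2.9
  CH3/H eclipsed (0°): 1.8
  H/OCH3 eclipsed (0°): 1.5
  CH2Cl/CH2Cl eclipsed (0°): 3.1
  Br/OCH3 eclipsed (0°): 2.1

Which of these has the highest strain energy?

A

A (eclipsed): H–H eclipsed, CHO–CH2Cl eclipsed, OCH3–CH3 eclipsed; 1.0 + 2.6 + 3.0 = 6.6 kcal/mol.
B (eclipsed): H–CH2Cl eclipsed, CHO–CH3 eclipsed, OCH3–H eclipsed; 2.1 + 2.9 + 1.5 = 6.5 kcal/mol.
C (eclipsed): H–CH3 eclipsed, CHO–H eclipsed, OCH3–CH2Cl eclipsed; 1.8 + 1.6 + 2.8 = 6.2 kcal/mol.
A has the highest total (6.6 kcal/mol).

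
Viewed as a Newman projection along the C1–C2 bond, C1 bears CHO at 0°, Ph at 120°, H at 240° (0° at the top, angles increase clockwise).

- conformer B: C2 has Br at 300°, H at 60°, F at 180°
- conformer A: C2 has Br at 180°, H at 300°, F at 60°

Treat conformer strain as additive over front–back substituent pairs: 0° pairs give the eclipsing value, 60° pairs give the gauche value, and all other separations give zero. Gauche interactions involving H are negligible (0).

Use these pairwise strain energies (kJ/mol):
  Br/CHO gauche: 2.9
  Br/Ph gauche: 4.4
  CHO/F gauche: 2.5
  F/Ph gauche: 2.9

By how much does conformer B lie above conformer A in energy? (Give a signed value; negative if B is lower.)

B (staggered): CHO(0°)/Br(300°) gauche 2.9; Ph(120°)/F(180°) gauche 2.9 → 5.8 kJ/mol.
A (staggered): CHO(0°)/F(60°) gauche 2.5; Ph(120°)/Br(180°) gauche 4.4; Ph(120°)/F(60°) gauche 2.9 → 9.8 kJ/mol.
E(B) − E(A) = 5.8 − 9.8 = -4.0 kJ/mol.

-4.0 kJ/mol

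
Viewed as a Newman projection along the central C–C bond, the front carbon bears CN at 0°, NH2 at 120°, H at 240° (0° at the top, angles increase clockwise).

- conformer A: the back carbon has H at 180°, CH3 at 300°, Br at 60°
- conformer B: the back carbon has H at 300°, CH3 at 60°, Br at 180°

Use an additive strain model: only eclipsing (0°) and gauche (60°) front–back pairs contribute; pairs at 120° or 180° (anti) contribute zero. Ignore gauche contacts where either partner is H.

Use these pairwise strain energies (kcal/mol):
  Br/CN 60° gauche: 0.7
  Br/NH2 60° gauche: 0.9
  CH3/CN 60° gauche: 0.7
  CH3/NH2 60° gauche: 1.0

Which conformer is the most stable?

A

A (staggered): CN–CH3 gauche, CN–Br gauche, NH2–Br gauche; 0.7 + 0.7 + 0.9 = 2.3 kcal/mol.
B (staggered): CN–CH3 gauche, NH2–CH3 gauche, NH2–Br gauche; 0.7 + 1.0 + 0.9 = 2.6 kcal/mol.
A has the lowest total (2.3 kcal/mol).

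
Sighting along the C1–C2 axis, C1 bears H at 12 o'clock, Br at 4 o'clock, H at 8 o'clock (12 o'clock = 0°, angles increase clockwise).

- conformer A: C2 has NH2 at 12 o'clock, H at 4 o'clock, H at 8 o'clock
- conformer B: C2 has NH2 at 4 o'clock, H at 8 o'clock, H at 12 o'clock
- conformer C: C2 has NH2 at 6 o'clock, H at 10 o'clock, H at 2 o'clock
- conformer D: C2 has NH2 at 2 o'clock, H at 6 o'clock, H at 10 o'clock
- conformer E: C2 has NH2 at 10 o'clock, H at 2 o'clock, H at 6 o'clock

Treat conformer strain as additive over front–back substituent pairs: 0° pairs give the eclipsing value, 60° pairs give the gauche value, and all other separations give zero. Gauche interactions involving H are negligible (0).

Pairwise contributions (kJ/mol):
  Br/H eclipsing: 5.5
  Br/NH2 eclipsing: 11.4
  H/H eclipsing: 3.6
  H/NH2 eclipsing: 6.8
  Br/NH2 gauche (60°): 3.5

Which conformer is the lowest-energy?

E

A is eclipsed. H at 0° is eclipsed with NH2 at 0° (6.8); Br at 120° is eclipsed with H at 120° (5.5); H at 240° is eclipsed with H at 240° (3.6). Total 15.9 kJ/mol.
B is eclipsed. H at 0° is eclipsed with H at 0° (3.6); Br at 120° is eclipsed with NH2 at 120° (11.4); H at 240° is eclipsed with H at 240° (3.6). Total 18.6 kJ/mol.
C is staggered. Br at 120° is gauche with NH2 at 180° (3.5). Total 3.5 kJ/mol.
D is staggered. Br at 120° is gauche with NH2 at 60° (3.5). Total 3.5 kJ/mol.
E (staggered): no non-H gauche contacts → 0.0 kJ/mol.
E has the lowest total (0.0 kJ/mol).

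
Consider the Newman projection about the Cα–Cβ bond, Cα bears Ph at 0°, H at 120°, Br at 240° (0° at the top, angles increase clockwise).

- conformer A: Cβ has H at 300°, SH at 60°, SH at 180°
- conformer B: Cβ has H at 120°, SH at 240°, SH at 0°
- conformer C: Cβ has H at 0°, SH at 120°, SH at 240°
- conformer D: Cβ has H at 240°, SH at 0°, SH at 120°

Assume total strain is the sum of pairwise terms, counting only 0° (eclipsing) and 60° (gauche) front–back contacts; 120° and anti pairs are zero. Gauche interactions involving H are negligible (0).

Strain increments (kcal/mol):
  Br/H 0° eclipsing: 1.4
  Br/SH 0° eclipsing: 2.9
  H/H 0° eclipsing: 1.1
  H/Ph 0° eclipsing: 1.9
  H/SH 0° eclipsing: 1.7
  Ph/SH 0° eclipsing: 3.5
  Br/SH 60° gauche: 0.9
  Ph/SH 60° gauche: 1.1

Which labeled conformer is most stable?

A

A (staggered): Ph–SH gauche, Br–SH gauche; 1.1 + 0.9 = 2.0 kcal/mol.
B (eclipsed): Ph–SH eclipsed, H–H eclipsed, Br–SH eclipsed; 3.5 + 1.1 + 2.9 = 7.5 kcal/mol.
C (eclipsed): Ph–H eclipsed, H–SH eclipsed, Br–SH eclipsed; 1.9 + 1.7 + 2.9 = 6.5 kcal/mol.
D (eclipsed): Ph–SH eclipsed, H–SH eclipsed, Br–H eclipsed; 3.5 + 1.7 + 1.4 = 6.6 kcal/mol.
A has the lowest total (2.0 kcal/mol).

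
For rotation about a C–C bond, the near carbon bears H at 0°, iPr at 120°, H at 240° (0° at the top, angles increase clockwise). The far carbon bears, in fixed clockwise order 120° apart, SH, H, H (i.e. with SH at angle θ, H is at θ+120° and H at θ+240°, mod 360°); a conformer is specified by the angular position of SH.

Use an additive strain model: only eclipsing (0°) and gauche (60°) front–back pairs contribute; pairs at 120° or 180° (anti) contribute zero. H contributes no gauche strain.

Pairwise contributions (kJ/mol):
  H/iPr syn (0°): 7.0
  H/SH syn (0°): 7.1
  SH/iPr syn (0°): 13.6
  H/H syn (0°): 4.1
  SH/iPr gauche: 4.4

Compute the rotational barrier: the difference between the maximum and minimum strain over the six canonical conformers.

SH at 0° (eclipsed): H–SH eclipsed, iPr–H eclipsed, H–H eclipsed; 7.1 + 7.0 + 4.1 = 18.2 kJ/mol.
SH at 60° (staggered): iPr–SH gauche; 4.4 = 4.4 kJ/mol.
SH at 120° (eclipsed): H–H eclipsed, iPr–SH eclipsed, H–H eclipsed; 4.1 + 13.6 + 4.1 = 21.8 kJ/mol.
SH at 180° (staggered): iPr–SH gauche; 4.4 = 4.4 kJ/mol.
SH at 240° (eclipsed): H–H eclipsed, iPr–H eclipsed, H–SH eclipsed; 4.1 + 7.0 + 7.1 = 18.2 kJ/mol.
SH at 300° (staggered): no non-H gauche contacts → 0.0 kJ/mol.
Max at 120° (21.8 kJ/mol), min at 300° (0.0 kJ/mol); barrier = 21.8 kJ/mol.

21.8 kJ/mol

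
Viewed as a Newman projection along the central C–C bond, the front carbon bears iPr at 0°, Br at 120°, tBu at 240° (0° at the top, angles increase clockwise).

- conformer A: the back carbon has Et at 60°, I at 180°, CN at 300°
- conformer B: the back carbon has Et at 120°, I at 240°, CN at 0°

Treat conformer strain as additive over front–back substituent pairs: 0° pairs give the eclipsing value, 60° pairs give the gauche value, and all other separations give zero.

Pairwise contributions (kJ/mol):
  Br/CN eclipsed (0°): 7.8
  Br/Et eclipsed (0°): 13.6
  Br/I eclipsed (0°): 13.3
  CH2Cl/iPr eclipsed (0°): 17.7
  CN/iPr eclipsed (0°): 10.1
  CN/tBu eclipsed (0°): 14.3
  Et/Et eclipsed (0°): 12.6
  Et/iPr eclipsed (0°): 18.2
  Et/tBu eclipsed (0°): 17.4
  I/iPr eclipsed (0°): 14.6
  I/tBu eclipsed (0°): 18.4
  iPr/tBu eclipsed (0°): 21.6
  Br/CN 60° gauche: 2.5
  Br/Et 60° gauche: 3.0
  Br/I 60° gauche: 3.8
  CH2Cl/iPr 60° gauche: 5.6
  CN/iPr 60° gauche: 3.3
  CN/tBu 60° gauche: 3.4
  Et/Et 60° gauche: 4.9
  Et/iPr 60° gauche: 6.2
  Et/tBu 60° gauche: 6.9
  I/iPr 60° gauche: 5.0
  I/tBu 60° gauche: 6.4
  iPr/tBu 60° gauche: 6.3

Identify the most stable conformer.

A (staggered): iPr–Et gauche, iPr–CN gauche, Br–Et gauche, Br–I gauche, tBu–I gauche, tBu–CN gauche; 6.2 + 3.3 + 3.0 + 3.8 + 6.4 + 3.4 = 26.1 kJ/mol.
B (eclipsed): iPr–CN eclipsed, Br–Et eclipsed, tBu–I eclipsed; 10.1 + 13.6 + 18.4 = 42.1 kJ/mol.
A has the lowest total (26.1 kJ/mol).

A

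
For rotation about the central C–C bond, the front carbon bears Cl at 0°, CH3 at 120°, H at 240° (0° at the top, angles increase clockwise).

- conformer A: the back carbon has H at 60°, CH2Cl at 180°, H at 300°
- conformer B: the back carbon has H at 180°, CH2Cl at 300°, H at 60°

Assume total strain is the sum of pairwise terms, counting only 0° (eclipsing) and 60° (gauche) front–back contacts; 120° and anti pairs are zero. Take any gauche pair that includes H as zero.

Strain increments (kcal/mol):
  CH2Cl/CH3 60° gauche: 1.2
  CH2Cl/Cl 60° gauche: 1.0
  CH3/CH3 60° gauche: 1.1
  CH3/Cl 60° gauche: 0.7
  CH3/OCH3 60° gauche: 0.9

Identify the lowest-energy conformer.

A is staggered. CH3 at 120° is gauche with CH2Cl at 180° (1.2). Total 1.2 kcal/mol.
B is staggered. Cl at 0° is gauche with CH2Cl at 300° (1.0). Total 1.0 kcal/mol.
B has the lowest total (1.0 kcal/mol).

B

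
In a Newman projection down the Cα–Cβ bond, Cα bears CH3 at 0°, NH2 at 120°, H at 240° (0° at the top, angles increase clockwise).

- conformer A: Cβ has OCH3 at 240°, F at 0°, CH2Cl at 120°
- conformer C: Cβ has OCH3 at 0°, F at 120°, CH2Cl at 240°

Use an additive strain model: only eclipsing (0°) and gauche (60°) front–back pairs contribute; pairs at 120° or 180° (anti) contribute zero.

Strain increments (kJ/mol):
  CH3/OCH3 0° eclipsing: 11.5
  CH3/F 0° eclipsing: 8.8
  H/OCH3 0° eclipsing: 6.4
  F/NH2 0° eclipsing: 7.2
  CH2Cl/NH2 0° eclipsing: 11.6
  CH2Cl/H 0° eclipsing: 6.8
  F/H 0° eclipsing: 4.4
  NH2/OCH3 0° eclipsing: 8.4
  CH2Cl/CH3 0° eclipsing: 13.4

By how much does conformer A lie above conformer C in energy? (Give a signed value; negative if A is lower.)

A (eclipsed): CH3–F eclipsed, NH2–CH2Cl eclipsed, H–OCH3 eclipsed; 8.8 + 11.6 + 6.4 = 26.8 kJ/mol.
C (eclipsed): CH3–OCH3 eclipsed, NH2–F eclipsed, H–CH2Cl eclipsed; 11.5 + 7.2 + 6.8 = 25.5 kJ/mol.
E(A) − E(C) = 26.8 − 25.5 = +1.3 kJ/mol.

+1.3 kJ/mol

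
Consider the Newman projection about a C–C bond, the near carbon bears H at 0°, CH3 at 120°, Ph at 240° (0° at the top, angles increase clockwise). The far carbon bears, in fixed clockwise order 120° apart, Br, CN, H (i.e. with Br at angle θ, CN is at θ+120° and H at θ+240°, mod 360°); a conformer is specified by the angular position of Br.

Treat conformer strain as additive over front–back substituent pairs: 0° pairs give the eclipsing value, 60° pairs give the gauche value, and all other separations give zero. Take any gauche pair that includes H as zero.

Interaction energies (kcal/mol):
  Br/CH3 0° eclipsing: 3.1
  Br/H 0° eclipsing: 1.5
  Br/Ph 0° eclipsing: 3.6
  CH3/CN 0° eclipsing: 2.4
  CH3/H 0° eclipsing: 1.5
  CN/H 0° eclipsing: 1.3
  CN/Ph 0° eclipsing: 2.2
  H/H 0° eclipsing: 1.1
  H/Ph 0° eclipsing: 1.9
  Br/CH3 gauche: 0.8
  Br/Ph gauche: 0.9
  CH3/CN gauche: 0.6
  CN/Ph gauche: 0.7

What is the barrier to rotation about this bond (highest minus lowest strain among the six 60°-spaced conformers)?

Br at 0° (eclipsed): H–Br eclipsed, CH3–CN eclipsed, Ph–H eclipsed; 1.5 + 2.4 + 1.9 = 5.8 kcal/mol.
Br at 60° (staggered): CH3–Br gauche, CH3–CN gauche, Ph–CN gauche; 0.8 + 0.6 + 0.7 = 2.1 kcal/mol.
Br at 120° (eclipsed): H–H eclipsed, CH3–Br eclipsed, Ph–CN eclipsed; 1.1 + 3.1 + 2.2 = 6.4 kcal/mol.
Br at 180° (staggered): CH3–Br gauche, Ph–Br gauche, Ph–CN gauche; 0.8 + 0.9 + 0.7 = 2.4 kcal/mol.
Br at 240° (eclipsed): H–CN eclipsed, CH3–H eclipsed, Ph–Br eclipsed; 1.3 + 1.5 + 3.6 = 6.4 kcal/mol.
Br at 300° (staggered): CH3–CN gauche, Ph–Br gauche; 0.6 + 0.9 = 1.5 kcal/mol.
Max at 120° (6.4 kcal/mol), min at 300° (1.5 kcal/mol); barrier = 4.9 kcal/mol.

4.9 kcal/mol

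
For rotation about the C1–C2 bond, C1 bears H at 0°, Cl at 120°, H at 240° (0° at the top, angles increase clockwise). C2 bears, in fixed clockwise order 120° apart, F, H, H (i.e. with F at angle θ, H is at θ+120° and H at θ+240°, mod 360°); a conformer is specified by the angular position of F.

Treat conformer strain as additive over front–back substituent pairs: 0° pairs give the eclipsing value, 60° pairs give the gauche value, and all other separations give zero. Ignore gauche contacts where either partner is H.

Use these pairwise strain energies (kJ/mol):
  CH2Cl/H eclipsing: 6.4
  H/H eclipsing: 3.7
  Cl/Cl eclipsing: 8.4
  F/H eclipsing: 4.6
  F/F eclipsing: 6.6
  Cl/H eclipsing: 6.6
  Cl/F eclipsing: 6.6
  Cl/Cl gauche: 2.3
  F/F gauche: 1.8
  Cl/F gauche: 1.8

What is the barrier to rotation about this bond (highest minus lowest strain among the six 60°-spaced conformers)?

F at 0° (eclipsed): H(0°)/F(0°) eclipsed 4.6; Cl(120°)/H(120°) eclipsed 6.6; H(240°)/H(240°) eclipsed 3.7 → 14.9 kJ/mol.
F at 60° (staggered): Cl(120°)/F(60°) gauche 1.8 → 1.8 kJ/mol.
F at 120° (eclipsed): H(0°)/H(0°) eclipsed 3.7; Cl(120°)/F(120°) eclipsed 6.6; H(240°)/H(240°) eclipsed 3.7 → 14.0 kJ/mol.
F at 180° (staggered): Cl(120°)/F(180°) gauche 1.8 → 1.8 kJ/mol.
F at 240° (eclipsed): H(0°)/H(0°) eclipsed 3.7; Cl(120°)/H(120°) eclipsed 6.6; H(240°)/F(240°) eclipsed 4.6 → 14.9 kJ/mol.
F at 300° (staggered): no non-H gauche contacts → 0.0 kJ/mol.
Max at 0° (14.9 kJ/mol), min at 300° (0.0 kJ/mol); barrier = 14.9 kJ/mol.

14.9 kJ/mol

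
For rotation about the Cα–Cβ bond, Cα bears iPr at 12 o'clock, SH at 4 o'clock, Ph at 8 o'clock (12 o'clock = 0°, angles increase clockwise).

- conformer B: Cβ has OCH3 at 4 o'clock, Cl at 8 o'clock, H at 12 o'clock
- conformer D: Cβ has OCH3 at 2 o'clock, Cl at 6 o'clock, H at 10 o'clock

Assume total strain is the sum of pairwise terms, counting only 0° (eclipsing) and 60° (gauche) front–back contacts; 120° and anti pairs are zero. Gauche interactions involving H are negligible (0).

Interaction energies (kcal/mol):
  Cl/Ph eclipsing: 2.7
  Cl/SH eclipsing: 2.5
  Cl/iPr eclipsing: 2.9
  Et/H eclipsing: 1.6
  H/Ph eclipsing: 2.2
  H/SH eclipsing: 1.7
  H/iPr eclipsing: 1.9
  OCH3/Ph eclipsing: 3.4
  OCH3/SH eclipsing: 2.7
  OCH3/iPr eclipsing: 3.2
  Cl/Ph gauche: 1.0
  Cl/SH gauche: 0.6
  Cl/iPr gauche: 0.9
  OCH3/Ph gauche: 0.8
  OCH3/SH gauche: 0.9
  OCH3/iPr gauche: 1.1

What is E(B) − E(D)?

+3.7 kcal/mol

B (eclipsed): iPr(0°)/H(0°) eclipsed 1.9; SH(120°)/OCH3(120°) eclipsed 2.7; Ph(240°)/Cl(240°) eclipsed 2.7 → 7.3 kcal/mol.
D (staggered): iPr(0°)/OCH3(60°) gauche 1.1; SH(120°)/OCH3(60°) gauche 0.9; SH(120°)/Cl(180°) gauche 0.6; Ph(240°)/Cl(180°) gauche 1.0 → 3.6 kcal/mol.
E(B) − E(D) = 7.3 − 3.6 = +3.7 kcal/mol.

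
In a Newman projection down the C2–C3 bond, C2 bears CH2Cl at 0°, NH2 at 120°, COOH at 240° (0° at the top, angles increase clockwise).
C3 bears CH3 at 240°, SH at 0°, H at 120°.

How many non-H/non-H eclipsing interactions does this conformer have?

2

Non-H eclipsing pairs: CH2Cl(0°)/SH(0°); COOH(240°)/CH3(240°) — 2 interactions.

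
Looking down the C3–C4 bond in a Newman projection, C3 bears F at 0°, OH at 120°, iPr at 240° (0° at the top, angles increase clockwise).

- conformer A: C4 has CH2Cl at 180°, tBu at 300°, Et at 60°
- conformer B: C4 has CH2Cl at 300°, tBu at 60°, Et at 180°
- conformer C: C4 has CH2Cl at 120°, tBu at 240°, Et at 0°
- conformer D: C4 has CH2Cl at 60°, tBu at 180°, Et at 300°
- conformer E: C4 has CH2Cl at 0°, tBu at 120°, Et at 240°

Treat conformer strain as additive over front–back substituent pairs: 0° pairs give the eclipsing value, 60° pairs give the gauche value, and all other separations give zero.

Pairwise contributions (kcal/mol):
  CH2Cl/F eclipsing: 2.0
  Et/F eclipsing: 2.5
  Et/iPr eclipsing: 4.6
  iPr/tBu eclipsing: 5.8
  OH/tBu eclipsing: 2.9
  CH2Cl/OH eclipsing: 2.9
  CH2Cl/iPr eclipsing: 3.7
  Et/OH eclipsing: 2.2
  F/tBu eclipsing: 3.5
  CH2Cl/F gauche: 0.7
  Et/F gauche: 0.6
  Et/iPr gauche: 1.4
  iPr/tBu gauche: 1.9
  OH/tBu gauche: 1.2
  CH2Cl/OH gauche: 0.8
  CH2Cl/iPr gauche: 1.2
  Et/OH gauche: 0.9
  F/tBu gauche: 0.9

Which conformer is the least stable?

A (staggered): F(0°)/tBu(300°) gauche 0.9; F(0°)/Et(60°) gauche 0.6; OH(120°)/CH2Cl(180°) gauche 0.8; OH(120°)/Et(60°) gauche 0.9; iPr(240°)/CH2Cl(180°) gauche 1.2; iPr(240°)/tBu(300°) gauche 1.9 → 6.3 kcal/mol.
B (staggered): F(0°)/CH2Cl(300°) gauche 0.7; F(0°)/tBu(60°) gauche 0.9; OH(120°)/tBu(60°) gauche 1.2; OH(120°)/Et(180°) gauche 0.9; iPr(240°)/CH2Cl(300°) gauche 1.2; iPr(240°)/Et(180°) gauche 1.4 → 6.3 kcal/mol.
C (eclipsed): F(0°)/Et(0°) eclipsed 2.5; OH(120°)/CH2Cl(120°) eclipsed 2.9; iPr(240°)/tBu(240°) eclipsed 5.8 → 11.2 kcal/mol.
D (staggered): F(0°)/CH2Cl(60°) gauche 0.7; F(0°)/Et(300°) gauche 0.6; OH(120°)/CH2Cl(60°) gauche 0.8; OH(120°)/tBu(180°) gauche 1.2; iPr(240°)/tBu(180°) gauche 1.9; iPr(240°)/Et(300°) gauche 1.4 → 6.6 kcal/mol.
E (eclipsed): F(0°)/CH2Cl(0°) eclipsed 2.0; OH(120°)/tBu(120°) eclipsed 2.9; iPr(240°)/Et(240°) eclipsed 4.6 → 9.5 kcal/mol.
C has the highest total (11.2 kcal/mol).

C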